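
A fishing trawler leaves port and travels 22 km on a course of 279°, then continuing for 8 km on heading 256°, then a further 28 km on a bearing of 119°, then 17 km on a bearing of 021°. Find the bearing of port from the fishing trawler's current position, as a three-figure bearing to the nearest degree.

Leg 1 (279°, 22 km): east 22 sin 279° = -21.73, north 22 cos 279° = 3.44
Leg 2 (256°, 8 km): east 8 sin 256° = -7.76, north 8 cos 256° = -1.94
Leg 3 (119°, 28 km): east 28 sin 119° = 24.49, north 28 cos 119° = -13.57
Leg 4 (021°, 17 km): east 17 sin 21° = 6.09, north 17 cos 21° = 15.87
Net displacement: 1.09 east, 3.80 north. Direction back to start is (-1.09, -3.80): bearing = atan2(-1.09, -3.80) mod 360° = 196.00° ≈ 196°.

196°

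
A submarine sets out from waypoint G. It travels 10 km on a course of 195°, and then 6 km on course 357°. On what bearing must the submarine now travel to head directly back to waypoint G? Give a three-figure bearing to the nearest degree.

038°

Leg 1 (195°, 10 km): east 10 sin 195° = -2.59, north 10 cos 195° = -9.66
Leg 2 (357°, 6 km): east 6 sin 357° = -0.31, north 6 cos 357° = 5.99
Net displacement: -2.90 east, -3.67 north. Direction back to start is (2.90, 3.67): bearing = atan2(2.90, 3.67) mod 360° = 38.36° ≈ 038°.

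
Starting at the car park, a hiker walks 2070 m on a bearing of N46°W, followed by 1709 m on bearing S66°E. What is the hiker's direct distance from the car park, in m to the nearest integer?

746 m

Leg 1 (N46°W, 2070 m): east 2070 sin 314° = -1489.03, north 2070 cos 314° = 1437.94
Leg 2 (S66°E, 1709 m): east 1709 sin 114° = 1561.25, north 1709 cos 114° = -695.11
Net: 72.22 east, 742.83 north. Distance = √((72.22)² + (742.83)²) = 746.332 m.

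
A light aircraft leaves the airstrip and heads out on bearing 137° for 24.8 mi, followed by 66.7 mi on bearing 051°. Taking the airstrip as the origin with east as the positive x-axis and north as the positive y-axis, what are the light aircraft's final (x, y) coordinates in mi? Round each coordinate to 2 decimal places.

Leg 1 (137°, 24.8 mi): east 24.8 sin 137° = 16.91, north 24.8 cos 137° = -18.14
Leg 2 (051°, 66.7 mi): east 66.7 sin 51° = 51.84, north 66.7 cos 51° = 41.98
Summing: 68.75 mi east, 23.84 mi north → (68.75, 23.84).

(68.75, 23.84)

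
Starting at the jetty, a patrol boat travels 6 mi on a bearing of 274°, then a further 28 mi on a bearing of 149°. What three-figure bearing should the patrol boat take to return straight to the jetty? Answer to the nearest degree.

Leg 1 (274°, 6 mi): east 6 sin 274° = -5.99, north 6 cos 274° = 0.42
Leg 2 (149°, 28 mi): east 28 sin 149° = 14.42, north 28 cos 149° = -24.00
Net displacement: 8.44 east, -23.58 north. Direction back to start is (-8.44, 23.58): bearing = atan2(-8.44, 23.58) mod 360° = 340.32° ≈ 340°.

340°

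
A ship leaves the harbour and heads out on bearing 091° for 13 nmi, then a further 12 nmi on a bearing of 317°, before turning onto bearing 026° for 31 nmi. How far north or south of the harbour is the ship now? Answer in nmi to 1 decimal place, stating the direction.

Leg 1 (091°, 13 nmi): east 13 sin 91° = 13.00, north 13 cos 91° = -0.23
Leg 2 (317°, 12 nmi): east 12 sin 317° = -8.18, north 12 cos 317° = 8.78
Leg 3 (026°, 31 nmi): east 31 sin 26° = 13.59, north 31 cos 26° = 27.86
Net north component: 36.41 nmi.

36.4 nmi north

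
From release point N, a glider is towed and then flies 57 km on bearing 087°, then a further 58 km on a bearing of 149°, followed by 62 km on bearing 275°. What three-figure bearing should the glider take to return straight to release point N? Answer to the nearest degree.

329°

Leg 1 (087°, 57 km): east 57 sin 87° = 56.92, north 57 cos 87° = 2.98
Leg 2 (149°, 58 km): east 58 sin 149° = 29.87, north 58 cos 149° = -49.72
Leg 3 (275°, 62 km): east 62 sin 275° = -61.76, north 62 cos 275° = 5.40
Net displacement: 25.03 east, -41.33 north. Direction back to start is (-25.03, 41.33): bearing = atan2(-25.03, 41.33) mod 360° = 328.80° ≈ 329°.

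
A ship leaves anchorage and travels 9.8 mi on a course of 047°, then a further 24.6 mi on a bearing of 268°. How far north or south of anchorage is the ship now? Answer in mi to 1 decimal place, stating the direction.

Leg 1 (047°, 9.8 mi): east 9.8 sin 47° = 7.17, north 9.8 cos 47° = 6.68
Leg 2 (268°, 24.6 mi): east 24.6 sin 268° = -24.59, north 24.6 cos 268° = -0.86
Net north component: 5.83 mi.

5.8 mi north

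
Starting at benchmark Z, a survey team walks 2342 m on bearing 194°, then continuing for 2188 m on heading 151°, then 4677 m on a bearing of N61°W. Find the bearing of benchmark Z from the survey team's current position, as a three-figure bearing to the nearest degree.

062°

Leg 1 (194°, 2342 m): east 2342 sin 194° = -566.58, north 2342 cos 194° = -2272.43
Leg 2 (151°, 2188 m): east 2188 sin 151° = 1060.76, north 2188 cos 151° = -1913.67
Leg 3 (N61°W, 4677 m): east 4677 sin 299° = -4090.60, north 4677 cos 299° = 2267.45
Net displacement: -3596.41 east, -1918.65 north. Direction back to start is (3596.41, 1918.65): bearing = atan2(3596.41, 1918.65) mod 360° = 61.92° ≈ 062°.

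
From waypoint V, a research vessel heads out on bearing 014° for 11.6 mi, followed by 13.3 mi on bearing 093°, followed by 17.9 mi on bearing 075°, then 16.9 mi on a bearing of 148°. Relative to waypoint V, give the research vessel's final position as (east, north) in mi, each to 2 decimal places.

Leg 1 (014°, 11.6 mi): east 11.6 sin 14° = 2.81, north 11.6 cos 14° = 11.26
Leg 2 (093°, 13.3 mi): east 13.3 sin 93° = 13.28, north 13.3 cos 93° = -0.70
Leg 3 (075°, 17.9 mi): east 17.9 sin 75° = 17.29, north 17.9 cos 75° = 4.63
Leg 4 (148°, 16.9 mi): east 16.9 sin 148° = 8.96, north 16.9 cos 148° = -14.33
Summing: 42.33 mi east, 0.86 mi north → (42.33, 0.86).

(42.33, 0.86)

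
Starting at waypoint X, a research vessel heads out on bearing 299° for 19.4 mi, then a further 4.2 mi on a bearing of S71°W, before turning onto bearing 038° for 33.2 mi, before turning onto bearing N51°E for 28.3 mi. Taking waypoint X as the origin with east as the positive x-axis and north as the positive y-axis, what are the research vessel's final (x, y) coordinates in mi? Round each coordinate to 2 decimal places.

(21.49, 52.01)

Leg 1 (299°, 19.4 mi): east 19.4 sin 299° = -16.97, north 19.4 cos 299° = 9.41
Leg 2 (S71°W, 4.2 mi): east 4.2 sin 251° = -3.97, north 4.2 cos 251° = -1.37
Leg 3 (038°, 33.2 mi): east 33.2 sin 38° = 20.44, north 33.2 cos 38° = 26.16
Leg 4 (N51°E, 28.3 mi): east 28.3 sin 51° = 21.99, north 28.3 cos 51° = 17.81
Summing: 21.49 mi east, 52.01 mi north → (21.49, 52.01).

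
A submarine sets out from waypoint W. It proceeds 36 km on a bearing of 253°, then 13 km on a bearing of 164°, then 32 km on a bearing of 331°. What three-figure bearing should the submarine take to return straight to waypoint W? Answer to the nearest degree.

Leg 1 (253°, 36 km): east 36 sin 253° = -34.43, north 36 cos 253° = -10.53
Leg 2 (164°, 13 km): east 13 sin 164° = 3.58, north 13 cos 164° = -12.50
Leg 3 (331°, 32 km): east 32 sin 331° = -15.51, north 32 cos 331° = 27.99
Net displacement: -46.36 east, 4.97 north. Direction back to start is (46.36, -4.97): bearing = atan2(46.36, -4.97) mod 360° = 96.11° ≈ 096°.

096°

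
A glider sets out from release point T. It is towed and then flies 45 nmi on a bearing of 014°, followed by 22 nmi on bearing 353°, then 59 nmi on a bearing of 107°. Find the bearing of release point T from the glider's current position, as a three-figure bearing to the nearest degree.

Leg 1 (014°, 45 nmi): east 45 sin 14° = 10.89, north 45 cos 14° = 43.66
Leg 2 (353°, 22 nmi): east 22 sin 353° = -2.68, north 22 cos 353° = 21.84
Leg 3 (107°, 59 nmi): east 59 sin 107° = 56.42, north 59 cos 107° = -17.25
Net displacement: 64.63 east, 48.25 north. Direction back to start is (-64.63, -48.25): bearing = atan2(-64.63, -48.25) mod 360° = 233.26° ≈ 233°.

233°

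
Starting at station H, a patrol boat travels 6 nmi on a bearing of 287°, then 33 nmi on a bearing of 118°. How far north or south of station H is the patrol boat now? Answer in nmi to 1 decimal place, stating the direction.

Leg 1 (287°, 6 nmi): east 6 sin 287° = -5.74, north 6 cos 287° = 1.75
Leg 2 (118°, 33 nmi): east 33 sin 118° = 29.14, north 33 cos 118° = -15.49
Net north component: -13.74 nmi.

13.7 nmi south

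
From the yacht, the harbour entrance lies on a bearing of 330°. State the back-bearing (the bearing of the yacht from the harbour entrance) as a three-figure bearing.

150°

Back-bearing = 330° − 180° = 150°.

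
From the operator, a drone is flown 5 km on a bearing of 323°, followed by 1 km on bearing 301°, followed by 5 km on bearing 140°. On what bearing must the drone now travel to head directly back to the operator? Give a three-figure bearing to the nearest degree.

136°

Leg 1 (323°, 5 km): east 5 sin 323° = -3.01, north 5 cos 323° = 3.99
Leg 2 (301°, 1 km): east 1 sin 301° = -0.86, north 1 cos 301° = 0.52
Leg 3 (140°, 5 km): east 5 sin 140° = 3.21, north 5 cos 140° = -3.83
Net displacement: -0.65 east, 0.68 north. Direction back to start is (0.65, -0.68): bearing = atan2(0.65, -0.68) mod 360° = 136.11° ≈ 136°.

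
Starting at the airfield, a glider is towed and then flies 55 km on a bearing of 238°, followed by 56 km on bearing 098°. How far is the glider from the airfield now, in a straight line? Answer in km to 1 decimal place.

Leg 1 (238°, 55 km): east 55 sin 238° = -46.64, north 55 cos 238° = -29.15
Leg 2 (098°, 56 km): east 56 sin 98° = 55.46, north 56 cos 98° = -7.79
Net: 8.81 east, -36.94 north. Distance = √((8.81)² + (-36.94)²) = 37.976 km.

38.0 km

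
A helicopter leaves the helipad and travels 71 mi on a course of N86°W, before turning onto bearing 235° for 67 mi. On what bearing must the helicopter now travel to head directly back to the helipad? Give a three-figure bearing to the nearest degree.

Leg 1 (N86°W, 71 mi): east 71 sin 274° = -70.83, north 71 cos 274° = 4.95
Leg 2 (235°, 67 mi): east 67 sin 235° = -54.88, north 67 cos 235° = -38.43
Net displacement: -125.71 east, -33.48 north. Direction back to start is (125.71, 33.48): bearing = atan2(125.71, 33.48) mod 360° = 75.09° ≈ 075°.

075°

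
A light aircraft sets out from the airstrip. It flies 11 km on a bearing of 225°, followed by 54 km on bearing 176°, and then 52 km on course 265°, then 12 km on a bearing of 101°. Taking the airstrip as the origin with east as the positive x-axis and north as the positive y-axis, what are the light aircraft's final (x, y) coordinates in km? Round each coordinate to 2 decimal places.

Leg 1 (225°, 11 km): east 11 sin 225° = -7.78, north 11 cos 225° = -7.78
Leg 2 (176°, 54 km): east 54 sin 176° = 3.77, north 54 cos 176° = -53.87
Leg 3 (265°, 52 km): east 52 sin 265° = -51.80, north 52 cos 265° = -4.53
Leg 4 (101°, 12 km): east 12 sin 101° = 11.78, north 12 cos 101° = -2.29
Summing: -44.03 km east, -68.47 km north → (-44.03, -68.47).

(-44.03, -68.47)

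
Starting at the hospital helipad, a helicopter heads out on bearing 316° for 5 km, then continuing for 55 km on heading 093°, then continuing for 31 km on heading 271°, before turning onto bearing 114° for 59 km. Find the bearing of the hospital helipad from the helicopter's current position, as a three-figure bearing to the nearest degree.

Leg 1 (316°, 5 km): east 5 sin 316° = -3.47, north 5 cos 316° = 3.60
Leg 2 (093°, 55 km): east 55 sin 93° = 54.92, north 55 cos 93° = -2.88
Leg 3 (271°, 31 km): east 31 sin 271° = -31.00, north 31 cos 271° = 0.54
Leg 4 (114°, 59 km): east 59 sin 114° = 53.90, north 59 cos 114° = -24.00
Net displacement: 74.36 east, -22.74 north. Direction back to start is (-74.36, 22.74): bearing = atan2(-74.36, 22.74) mod 360° = 287.00° ≈ 287°.

287°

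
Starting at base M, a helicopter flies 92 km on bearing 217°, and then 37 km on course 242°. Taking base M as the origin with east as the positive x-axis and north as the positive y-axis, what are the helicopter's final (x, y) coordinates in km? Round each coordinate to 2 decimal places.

(-88.04, -90.84)

Leg 1 (217°, 92 km): east 92 sin 217° = -55.37, north 92 cos 217° = -73.47
Leg 2 (242°, 37 km): east 37 sin 242° = -32.67, north 37 cos 242° = -17.37
Summing: -88.04 km east, -90.84 km north → (-88.04, -90.84).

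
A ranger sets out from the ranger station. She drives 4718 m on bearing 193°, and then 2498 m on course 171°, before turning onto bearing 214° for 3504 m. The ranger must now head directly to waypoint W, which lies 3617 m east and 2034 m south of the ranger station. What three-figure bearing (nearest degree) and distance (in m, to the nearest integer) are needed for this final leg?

Leg 1 (193°, 4718 m): east 4718 sin 193° = -1061.32, north 4718 cos 193° = -4597.08
Leg 2 (171°, 2498 m): east 2498 sin 171° = 390.77, north 2498 cos 171° = -2467.25
Leg 3 (214°, 3504 m): east 3504 sin 214° = -1959.41, north 3504 cos 214° = -2904.95
Current position: (-2629.96, -9969.27). Target: (3617, -2034). Remaining: Δeast = 6246.96, Δnorth = 7935.27.
Bearing = atan2(6246.96, 7935.27) mod 360° = 38.21°; distance = √((6246.96)² + (7935.27)²) = 10099.159 m.

038°, 10099 m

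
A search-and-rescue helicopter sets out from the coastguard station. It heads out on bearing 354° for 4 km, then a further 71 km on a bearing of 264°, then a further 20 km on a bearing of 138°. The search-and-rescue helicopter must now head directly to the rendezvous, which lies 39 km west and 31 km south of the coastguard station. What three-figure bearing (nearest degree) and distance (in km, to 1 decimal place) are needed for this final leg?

124°, 22.6 km

Leg 1 (354°, 4 km): east 4 sin 354° = -0.42, north 4 cos 354° = 3.98
Leg 2 (264°, 71 km): east 71 sin 264° = -70.61, north 71 cos 264° = -7.42
Leg 3 (138°, 20 km): east 20 sin 138° = 13.38, north 20 cos 138° = -14.86
Current position: (-57.65, -18.31). Target: (-39, -31). Remaining: Δeast = 18.65, Δnorth = -12.69.
Bearing = atan2(18.65, -12.69) mod 360° = 124.25°; distance = √((18.65)² + (-12.69)²) = 22.557 km.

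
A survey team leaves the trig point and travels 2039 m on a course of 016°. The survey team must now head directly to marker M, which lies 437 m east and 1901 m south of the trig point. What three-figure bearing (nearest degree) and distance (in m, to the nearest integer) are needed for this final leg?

Leg 1 (016°, 2039 m): east 2039 sin 16° = 562.02, north 2039 cos 16° = 1960.01
Current position: (562.02, 1960.01). Target: (437, -1901). Remaining: Δeast = -125.02, Δnorth = -3861.01.
Bearing = atan2(-125.02, -3861.01) mod 360° = 181.85°; distance = √((-125.02)² + (-3861.01)²) = 3863.036 m.

182°, 3863 m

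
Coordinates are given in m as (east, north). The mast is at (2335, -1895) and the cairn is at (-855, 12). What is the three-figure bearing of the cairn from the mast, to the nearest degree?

301°

Δeast = -855 − 2335 = -3190.00; Δnorth = 12 − -1895 = 1907.00.
Bearing = atan2(Δeast, Δnorth) mod 360° = 300.87° ≈ 301°.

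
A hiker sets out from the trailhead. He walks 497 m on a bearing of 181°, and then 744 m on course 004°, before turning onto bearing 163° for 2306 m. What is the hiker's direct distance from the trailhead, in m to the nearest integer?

2087 m

Leg 1 (181°, 497 m): east 497 sin 181° = -8.67, north 497 cos 181° = -496.92
Leg 2 (004°, 744 m): east 744 sin 4° = 51.90, north 744 cos 4° = 742.19
Leg 3 (163°, 2306 m): east 2306 sin 163° = 674.21, north 2306 cos 163° = -2205.24
Net: 717.43 east, -1959.98 north. Distance = √((717.43)² + (-1959.98)²) = 2087.155 m.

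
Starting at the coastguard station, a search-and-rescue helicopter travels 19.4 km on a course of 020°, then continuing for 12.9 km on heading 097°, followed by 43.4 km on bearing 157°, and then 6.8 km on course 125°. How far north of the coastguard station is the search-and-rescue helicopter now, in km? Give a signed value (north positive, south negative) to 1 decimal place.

Leg 1 (020°, 19.4 km): east 19.4 sin 20° = 6.64, north 19.4 cos 20° = 18.23
Leg 2 (097°, 12.9 km): east 12.9 sin 97° = 12.80, north 12.9 cos 97° = -1.57
Leg 3 (157°, 43.4 km): east 43.4 sin 157° = 16.96, north 43.4 cos 157° = -39.95
Leg 4 (125°, 6.8 km): east 6.8 sin 125° = 5.57, north 6.8 cos 125° = -3.90
Net north component: -27.19 km.

-27.2 km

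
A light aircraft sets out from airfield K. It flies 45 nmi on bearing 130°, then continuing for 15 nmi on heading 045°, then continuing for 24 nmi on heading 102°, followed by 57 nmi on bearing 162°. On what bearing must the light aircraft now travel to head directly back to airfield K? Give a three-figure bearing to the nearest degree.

Leg 1 (130°, 45 nmi): east 45 sin 130° = 34.47, north 45 cos 130° = -28.93
Leg 2 (045°, 15 nmi): east 15 sin 45° = 10.61, north 15 cos 45° = 10.61
Leg 3 (102°, 24 nmi): east 24 sin 102° = 23.48, north 24 cos 102° = -4.99
Leg 4 (162°, 57 nmi): east 57 sin 162° = 17.61, north 57 cos 162° = -54.21
Net displacement: 86.17 east, -77.52 north. Direction back to start is (-86.17, 77.52): bearing = atan2(-86.17, 77.52) mod 360° = 311.98° ≈ 312°.

312°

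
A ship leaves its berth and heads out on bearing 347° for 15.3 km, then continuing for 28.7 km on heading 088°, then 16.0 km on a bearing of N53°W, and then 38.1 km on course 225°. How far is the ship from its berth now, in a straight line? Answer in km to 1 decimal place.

Leg 1 (347°, 15.3 km): east 15.3 sin 347° = -3.44, north 15.3 cos 347° = 14.91
Leg 2 (088°, 28.7 km): east 28.7 sin 88° = 28.68, north 28.7 cos 88° = 1.00
Leg 3 (N53°W, 16.0 km): east 16.0 sin 307° = -12.78, north 16.0 cos 307° = 9.63
Leg 4 (225°, 38.1 km): east 38.1 sin 225° = -26.94, north 38.1 cos 225° = -26.94
Net: -14.48 east, -1.40 north. Distance = √((-14.48)² + (-1.40)²) = 14.546 km.

14.5 km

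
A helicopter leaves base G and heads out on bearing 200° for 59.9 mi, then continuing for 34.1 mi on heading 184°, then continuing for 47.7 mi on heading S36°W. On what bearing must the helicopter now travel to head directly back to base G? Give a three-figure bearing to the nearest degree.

Leg 1 (200°, 59.9 mi): east 59.9 sin 200° = -20.49, north 59.9 cos 200° = -56.29
Leg 2 (184°, 34.1 mi): east 34.1 sin 184° = -2.38, north 34.1 cos 184° = -34.02
Leg 3 (S36°W, 47.7 mi): east 47.7 sin 216° = -28.04, north 47.7 cos 216° = -38.59
Net displacement: -50.90 east, -128.89 north. Direction back to start is (50.90, 128.89): bearing = atan2(50.90, 128.89) mod 360° = 21.55° ≈ 022°.

022°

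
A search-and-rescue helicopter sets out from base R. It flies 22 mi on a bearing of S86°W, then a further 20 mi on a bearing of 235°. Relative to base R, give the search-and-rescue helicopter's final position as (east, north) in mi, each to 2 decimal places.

Leg 1 (S86°W, 22 mi): east 22 sin 266° = -21.95, north 22 cos 266° = -1.53
Leg 2 (235°, 20 mi): east 20 sin 235° = -16.38, north 20 cos 235° = -11.47
Summing: -38.33 mi east, -13.01 mi north → (-38.33, -13.01).

(-38.33, -13.01)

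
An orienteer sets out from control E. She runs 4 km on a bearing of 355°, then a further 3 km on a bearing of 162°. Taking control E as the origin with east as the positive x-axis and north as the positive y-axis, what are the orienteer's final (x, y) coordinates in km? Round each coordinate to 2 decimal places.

Leg 1 (355°, 4 km): east 4 sin 355° = -0.35, north 4 cos 355° = 3.98
Leg 2 (162°, 3 km): east 3 sin 162° = 0.93, north 3 cos 162° = -2.85
Summing: 0.58 km east, 1.13 km north → (0.58, 1.13).

(0.58, 1.13)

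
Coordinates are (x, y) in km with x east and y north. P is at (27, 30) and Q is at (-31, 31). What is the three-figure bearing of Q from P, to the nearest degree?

271°

Δeast = -31 − 27 = -58.00; Δnorth = 31 − 30 = 1.00.
Bearing = atan2(Δeast, Δnorth) mod 360° = 270.99° ≈ 271°.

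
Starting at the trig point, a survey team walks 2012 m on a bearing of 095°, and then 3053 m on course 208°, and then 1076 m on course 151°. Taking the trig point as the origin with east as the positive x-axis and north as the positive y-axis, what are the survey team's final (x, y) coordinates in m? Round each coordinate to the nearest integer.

Leg 1 (095°, 2012 m): east 2012 sin 95° = 2004.34, north 2012 cos 95° = -175.36
Leg 2 (208°, 3053 m): east 3053 sin 208° = -1433.30, north 3053 cos 208° = -2695.64
Leg 3 (151°, 1076 m): east 1076 sin 151° = 521.66, north 1076 cos 151° = -941.09
Summing: 1092.70 m east, -3812.09 m north → (1093, -3812).

(1093, -3812)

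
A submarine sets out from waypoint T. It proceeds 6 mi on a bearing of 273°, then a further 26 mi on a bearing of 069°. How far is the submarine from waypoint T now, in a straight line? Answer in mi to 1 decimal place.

Leg 1 (273°, 6 mi): east 6 sin 273° = -5.99, north 6 cos 273° = 0.31
Leg 2 (069°, 26 mi): east 26 sin 69° = 24.27, north 26 cos 69° = 9.32
Net: 18.28 east, 9.63 north. Distance = √((18.28)² + (9.63)²) = 20.663 mi.

20.7 mi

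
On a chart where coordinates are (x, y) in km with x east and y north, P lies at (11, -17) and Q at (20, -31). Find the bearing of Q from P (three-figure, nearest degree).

147°

Δeast = 20 − 11 = 9.00; Δnorth = -31 − -17 = -14.00.
Bearing = atan2(Δeast, Δnorth) mod 360° = 147.26° ≈ 147°.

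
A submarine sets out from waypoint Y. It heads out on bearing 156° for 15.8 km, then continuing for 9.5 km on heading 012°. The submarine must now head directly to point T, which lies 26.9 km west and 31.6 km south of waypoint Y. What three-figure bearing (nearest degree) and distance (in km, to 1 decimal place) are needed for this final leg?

Leg 1 (156°, 15.8 km): east 15.8 sin 156° = 6.43, north 15.8 cos 156° = -14.43
Leg 2 (012°, 9.5 km): east 9.5 sin 12° = 1.98, north 9.5 cos 12° = 9.29
Current position: (8.40, -5.14). Target: (-26.9, -31.6). Remaining: Δeast = -35.30, Δnorth = -26.46.
Bearing = atan2(-35.30, -26.46) mod 360° = 233.15°; distance = √((-35.30)² + (-26.46)²) = 44.116 km.

233°, 44.1 km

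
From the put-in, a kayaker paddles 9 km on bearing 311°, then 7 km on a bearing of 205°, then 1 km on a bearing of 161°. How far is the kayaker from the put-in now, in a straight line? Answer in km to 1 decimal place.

9.5 km

Leg 1 (311°, 9 km): east 9 sin 311° = -6.79, north 9 cos 311° = 5.90
Leg 2 (205°, 7 km): east 7 sin 205° = -2.96, north 7 cos 205° = -6.34
Leg 3 (161°, 1 km): east 1 sin 161° = 0.33, north 1 cos 161° = -0.95
Net: -9.43 east, -1.39 north. Distance = √((-9.43)² + (-1.39)²) = 9.526 km.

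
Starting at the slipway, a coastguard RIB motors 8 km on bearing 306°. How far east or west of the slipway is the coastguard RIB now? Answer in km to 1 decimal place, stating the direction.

6.5 km west

Leg 1 (306°, 8 km): east 8 sin 306° = -6.47, north 8 cos 306° = 4.70
Net east component: -6.47 km.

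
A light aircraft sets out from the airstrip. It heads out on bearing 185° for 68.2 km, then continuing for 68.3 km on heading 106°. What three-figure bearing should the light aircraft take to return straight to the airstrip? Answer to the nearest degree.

Leg 1 (185°, 68.2 km): east 68.2 sin 185° = -5.94, north 68.2 cos 185° = -67.94
Leg 2 (106°, 68.3 km): east 68.3 sin 106° = 65.65, north 68.3 cos 106° = -18.83
Net displacement: 59.71 east, -86.77 north. Direction back to start is (-59.71, 86.77): bearing = atan2(-59.71, 86.77) mod 360° = 325.47° ≈ 325°.

325°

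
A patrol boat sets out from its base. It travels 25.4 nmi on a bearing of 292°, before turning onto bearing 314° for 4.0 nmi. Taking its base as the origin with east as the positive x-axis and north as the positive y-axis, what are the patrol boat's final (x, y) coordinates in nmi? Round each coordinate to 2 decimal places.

(-26.43, 12.29)

Leg 1 (292°, 25.4 nmi): east 25.4 sin 292° = -23.55, north 25.4 cos 292° = 9.52
Leg 2 (314°, 4.0 nmi): east 4.0 sin 314° = -2.88, north 4.0 cos 314° = 2.78
Summing: -26.43 nmi east, 12.29 nmi north → (-26.43, 12.29).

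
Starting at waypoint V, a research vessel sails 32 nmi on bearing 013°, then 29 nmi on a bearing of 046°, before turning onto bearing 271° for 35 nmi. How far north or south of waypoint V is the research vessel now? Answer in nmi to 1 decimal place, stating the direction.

51.9 nmi north

Leg 1 (013°, 32 nmi): east 32 sin 13° = 7.20, north 32 cos 13° = 31.18
Leg 2 (046°, 29 nmi): east 29 sin 46° = 20.86, north 29 cos 46° = 20.15
Leg 3 (271°, 35 nmi): east 35 sin 271° = -34.99, north 35 cos 271° = 0.61
Net north component: 51.94 nmi.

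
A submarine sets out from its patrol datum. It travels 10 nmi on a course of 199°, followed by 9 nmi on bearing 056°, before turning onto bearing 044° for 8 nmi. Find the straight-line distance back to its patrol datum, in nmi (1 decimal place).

9.9 nmi

Leg 1 (199°, 10 nmi): east 10 sin 199° = -3.26, north 10 cos 199° = -9.46
Leg 2 (056°, 9 nmi): east 9 sin 56° = 7.46, north 9 cos 56° = 5.03
Leg 3 (044°, 8 nmi): east 8 sin 44° = 5.56, north 8 cos 44° = 5.75
Net: 9.76 east, 1.33 north. Distance = √((9.76)² + (1.33)²) = 9.853 nmi.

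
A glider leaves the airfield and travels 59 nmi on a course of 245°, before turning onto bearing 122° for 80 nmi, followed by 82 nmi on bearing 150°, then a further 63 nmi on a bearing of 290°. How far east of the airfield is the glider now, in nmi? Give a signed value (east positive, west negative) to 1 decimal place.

Leg 1 (245°, 59 nmi): east 59 sin 245° = -53.47, north 59 cos 245° = -24.93
Leg 2 (122°, 80 nmi): east 80 sin 122° = 67.84, north 80 cos 122° = -42.39
Leg 3 (150°, 82 nmi): east 82 sin 150° = 41.00, north 82 cos 150° = -71.01
Leg 4 (290°, 63 nmi): east 63 sin 290° = -59.20, north 63 cos 290° = 21.55
Net east component: -3.83 nmi.

-3.8 nmi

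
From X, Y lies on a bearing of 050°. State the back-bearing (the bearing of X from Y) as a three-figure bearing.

Back-bearing = 050° + 180° = 230°.

230°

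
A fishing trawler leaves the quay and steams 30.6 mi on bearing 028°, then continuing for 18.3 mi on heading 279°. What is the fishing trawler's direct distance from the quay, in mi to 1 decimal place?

30.1 mi

Leg 1 (028°, 30.6 mi): east 30.6 sin 28° = 14.37, north 30.6 cos 28° = 27.02
Leg 2 (279°, 18.3 mi): east 18.3 sin 279° = -18.07, north 18.3 cos 279° = 2.86
Net: -3.71 east, 29.88 north. Distance = √((-3.71)² + (29.88)²) = 30.110 mi.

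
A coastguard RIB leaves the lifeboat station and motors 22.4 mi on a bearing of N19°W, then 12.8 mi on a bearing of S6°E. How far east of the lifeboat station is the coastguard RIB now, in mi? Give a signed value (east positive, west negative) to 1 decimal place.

-6.0 mi

Leg 1 (N19°W, 22.4 mi): east 22.4 sin 341° = -7.29, north 22.4 cos 341° = 21.18
Leg 2 (S6°E, 12.8 mi): east 12.8 sin 174° = 1.34, north 12.8 cos 174° = -12.73
Net east component: -5.95 mi.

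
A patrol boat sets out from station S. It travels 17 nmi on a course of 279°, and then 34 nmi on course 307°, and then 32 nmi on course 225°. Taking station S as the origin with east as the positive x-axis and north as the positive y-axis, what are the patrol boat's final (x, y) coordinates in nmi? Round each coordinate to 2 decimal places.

Leg 1 (279°, 17 nmi): east 17 sin 279° = -16.79, north 17 cos 279° = 2.66
Leg 2 (307°, 34 nmi): east 34 sin 307° = -27.15, north 34 cos 307° = 20.46
Leg 3 (225°, 32 nmi): east 32 sin 225° = -22.63, north 32 cos 225° = -22.63
Summing: -66.57 nmi east, 0.49 nmi north → (-66.57, 0.49).

(-66.57, 0.49)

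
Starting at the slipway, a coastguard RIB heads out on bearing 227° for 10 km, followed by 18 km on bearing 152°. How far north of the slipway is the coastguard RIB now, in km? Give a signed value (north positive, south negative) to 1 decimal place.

-22.7 km

Leg 1 (227°, 10 km): east 10 sin 227° = -7.31, north 10 cos 227° = -6.82
Leg 2 (152°, 18 km): east 18 sin 152° = 8.45, north 18 cos 152° = -15.89
Net north component: -22.71 km.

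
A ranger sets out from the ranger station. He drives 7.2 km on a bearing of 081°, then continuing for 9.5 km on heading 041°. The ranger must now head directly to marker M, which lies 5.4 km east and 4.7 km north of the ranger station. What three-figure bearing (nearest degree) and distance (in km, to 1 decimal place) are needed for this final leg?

246°, 8.7 km

Leg 1 (081°, 7.2 km): east 7.2 sin 81° = 7.11, north 7.2 cos 81° = 1.13
Leg 2 (041°, 9.5 km): east 9.5 sin 41° = 6.23, north 9.5 cos 41° = 7.17
Current position: (13.34, 8.30). Target: (5.4, 4.7). Remaining: Δeast = -7.94, Δnorth = -3.60.
Bearing = atan2(-7.94, -3.60) mod 360° = 245.64°; distance = √((-7.94)² + (-3.60)²) = 8.720 km.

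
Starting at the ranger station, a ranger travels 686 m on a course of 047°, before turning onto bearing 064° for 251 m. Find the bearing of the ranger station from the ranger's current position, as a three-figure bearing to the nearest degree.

Leg 1 (047°, 686 m): east 686 sin 47° = 501.71, north 686 cos 47° = 467.85
Leg 2 (064°, 251 m): east 251 sin 64° = 225.60, north 251 cos 64° = 110.03
Net displacement: 727.31 east, 577.88 north. Direction back to start is (-727.31, -577.88): bearing = atan2(-727.31, -577.88) mod 360° = 231.53° ≈ 232°.

232°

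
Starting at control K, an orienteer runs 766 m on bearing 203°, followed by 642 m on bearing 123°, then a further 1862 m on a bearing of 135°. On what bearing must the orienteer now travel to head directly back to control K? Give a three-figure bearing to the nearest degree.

Leg 1 (203°, 766 m): east 766 sin 203° = -299.30, north 766 cos 203° = -705.11
Leg 2 (123°, 642 m): east 642 sin 123° = 538.43, north 642 cos 123° = -349.66
Leg 3 (135°, 1862 m): east 1862 sin 135° = 1316.63, north 1862 cos 135° = -1316.63
Net displacement: 1555.76 east, -2371.40 north. Direction back to start is (-1555.76, 2371.40): bearing = atan2(-1555.76, 2371.40) mod 360° = 326.73° ≈ 327°.

327°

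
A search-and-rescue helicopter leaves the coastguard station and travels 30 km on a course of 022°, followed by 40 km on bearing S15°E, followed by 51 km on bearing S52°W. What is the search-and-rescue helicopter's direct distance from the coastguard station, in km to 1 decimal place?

Leg 1 (022°, 30 km): east 30 sin 22° = 11.24, north 30 cos 22° = 27.82
Leg 2 (S15°E, 40 km): east 40 sin 165° = 10.35, north 40 cos 165° = -38.64
Leg 3 (S52°W, 51 km): east 51 sin 232° = -40.19, north 51 cos 232° = -31.40
Net: -18.60 east, -42.22 north. Distance = √((-18.60)² + (-42.22)²) = 46.135 km.

46.1 km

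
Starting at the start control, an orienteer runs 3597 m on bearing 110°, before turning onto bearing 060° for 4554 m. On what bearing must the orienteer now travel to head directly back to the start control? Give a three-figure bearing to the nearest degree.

262°

Leg 1 (110°, 3597 m): east 3597 sin 110° = 3380.07, north 3597 cos 110° = -1230.25
Leg 2 (060°, 4554 m): east 4554 sin 60° = 3943.88, north 4554 cos 60° = 2277.00
Net displacement: 7323.95 east, 1046.75 north. Direction back to start is (-7323.95, -1046.75): bearing = atan2(-7323.95, -1046.75) mod 360° = 261.87° ≈ 262°.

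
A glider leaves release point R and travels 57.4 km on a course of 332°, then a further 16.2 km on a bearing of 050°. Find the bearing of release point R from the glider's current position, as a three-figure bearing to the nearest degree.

Leg 1 (332°, 57.4 km): east 57.4 sin 332° = -26.95, north 57.4 cos 332° = 50.68
Leg 2 (050°, 16.2 km): east 16.2 sin 50° = 12.41, north 16.2 cos 50° = 10.41
Net displacement: -14.54 east, 61.09 north. Direction back to start is (14.54, -61.09): bearing = atan2(14.54, -61.09) mod 360° = 166.62° ≈ 167°.

167°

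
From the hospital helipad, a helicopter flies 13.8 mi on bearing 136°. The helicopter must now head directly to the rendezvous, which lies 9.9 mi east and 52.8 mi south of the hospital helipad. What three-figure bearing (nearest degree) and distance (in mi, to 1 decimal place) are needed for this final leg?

Leg 1 (136°, 13.8 mi): east 13.8 sin 136° = 9.59, north 13.8 cos 136° = -9.93
Current position: (9.59, -9.93). Target: (9.9, -52.8). Remaining: Δeast = 0.31, Δnorth = -42.87.
Bearing = atan2(0.31, -42.87) mod 360° = 179.58°; distance = √((0.31)² + (-42.87)²) = 42.874 mi.

180°, 42.9 mi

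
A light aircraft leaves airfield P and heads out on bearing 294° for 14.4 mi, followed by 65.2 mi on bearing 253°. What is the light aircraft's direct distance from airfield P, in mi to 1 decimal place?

Leg 1 (294°, 14.4 mi): east 14.4 sin 294° = -13.16, north 14.4 cos 294° = 5.86
Leg 2 (253°, 65.2 mi): east 65.2 sin 253° = -62.35, north 65.2 cos 253° = -19.06
Net: -75.51 east, -13.21 north. Distance = √((-75.51)² + (-13.21)²) = 76.652 mi.

76.7 mi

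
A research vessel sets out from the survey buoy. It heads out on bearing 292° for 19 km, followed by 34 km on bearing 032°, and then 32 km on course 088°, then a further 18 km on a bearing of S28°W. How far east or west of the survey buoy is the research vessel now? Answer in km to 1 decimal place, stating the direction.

Leg 1 (292°, 19 km): east 19 sin 292° = -17.62, north 19 cos 292° = 7.12
Leg 2 (032°, 34 km): east 34 sin 32° = 18.02, north 34 cos 32° = 28.83
Leg 3 (088°, 32 km): east 32 sin 88° = 31.98, north 32 cos 88° = 1.12
Leg 4 (S28°W, 18 km): east 18 sin 208° = -8.45, north 18 cos 208° = -15.89
Net east component: 23.93 km.

23.9 km east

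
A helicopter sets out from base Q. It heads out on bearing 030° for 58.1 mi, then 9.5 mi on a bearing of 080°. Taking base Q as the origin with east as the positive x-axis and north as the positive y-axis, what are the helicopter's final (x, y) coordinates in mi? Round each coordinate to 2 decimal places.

Leg 1 (030°, 58.1 mi): east 58.1 sin 30° = 29.05, north 58.1 cos 30° = 50.32
Leg 2 (080°, 9.5 mi): east 9.5 sin 80° = 9.36, north 9.5 cos 80° = 1.65
Summing: 38.41 mi east, 51.97 mi north → (38.41, 51.97).

(38.41, 51.97)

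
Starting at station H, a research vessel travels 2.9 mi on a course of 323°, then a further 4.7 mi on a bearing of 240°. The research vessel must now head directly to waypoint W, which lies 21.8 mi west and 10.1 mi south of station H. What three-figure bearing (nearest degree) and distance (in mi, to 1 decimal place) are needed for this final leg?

Leg 1 (323°, 2.9 mi): east 2.9 sin 323° = -1.75, north 2.9 cos 323° = 2.32
Leg 2 (240°, 4.7 mi): east 4.7 sin 240° = -4.07, north 4.7 cos 240° = -2.35
Current position: (-5.82, -0.03). Target: (-21.8, -10.1). Remaining: Δeast = -15.98, Δnorth = -10.07.
Bearing = atan2(-15.98, -10.07) mod 360° = 237.80°; distance = √((-15.98)² + (-10.07)²) = 18.890 mi.

238°, 18.9 mi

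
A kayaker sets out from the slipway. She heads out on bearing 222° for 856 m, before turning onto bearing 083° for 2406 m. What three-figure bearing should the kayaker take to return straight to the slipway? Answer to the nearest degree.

Leg 1 (222°, 856 m): east 856 sin 222° = -572.78, north 856 cos 222° = -636.13
Leg 2 (083°, 2406 m): east 2406 sin 83° = 2388.07, north 2406 cos 83° = 293.22
Net displacement: 1815.29 east, -342.91 north. Direction back to start is (-1815.29, 342.91): bearing = atan2(-1815.29, 342.91) mod 360° = 280.70° ≈ 281°.

281°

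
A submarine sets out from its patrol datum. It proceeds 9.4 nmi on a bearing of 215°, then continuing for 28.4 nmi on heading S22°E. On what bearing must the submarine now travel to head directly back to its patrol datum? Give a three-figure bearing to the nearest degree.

351°

Leg 1 (215°, 9.4 nmi): east 9.4 sin 215° = -5.39, north 9.4 cos 215° = -7.70
Leg 2 (S22°E, 28.4 nmi): east 28.4 sin 158° = 10.64, north 28.4 cos 158° = -26.33
Net displacement: 5.25 east, -34.03 north. Direction back to start is (-5.25, 34.03): bearing = atan2(-5.25, 34.03) mod 360° = 351.23° ≈ 351°.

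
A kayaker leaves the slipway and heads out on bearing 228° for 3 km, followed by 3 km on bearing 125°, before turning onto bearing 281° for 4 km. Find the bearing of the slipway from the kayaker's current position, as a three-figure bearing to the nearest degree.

051°

Leg 1 (228°, 3 km): east 3 sin 228° = -2.23, north 3 cos 228° = -2.01
Leg 2 (125°, 3 km): east 3 sin 125° = 2.46, north 3 cos 125° = -1.72
Leg 3 (281°, 4 km): east 4 sin 281° = -3.93, north 4 cos 281° = 0.76
Net displacement: -3.70 east, -2.96 north. Direction back to start is (3.70, 2.96): bearing = atan2(3.70, 2.96) mod 360° = 51.28° ≈ 051°.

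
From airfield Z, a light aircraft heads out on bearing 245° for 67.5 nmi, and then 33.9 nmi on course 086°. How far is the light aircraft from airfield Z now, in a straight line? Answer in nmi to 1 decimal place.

Leg 1 (245°, 67.5 nmi): east 67.5 sin 245° = -61.18, north 67.5 cos 245° = -28.53
Leg 2 (086°, 33.9 nmi): east 33.9 sin 86° = 33.82, north 33.9 cos 86° = 2.36
Net: -27.36 east, -26.16 north. Distance = √((-27.36)² + (-26.16)²) = 37.854 nmi.

37.9 nmi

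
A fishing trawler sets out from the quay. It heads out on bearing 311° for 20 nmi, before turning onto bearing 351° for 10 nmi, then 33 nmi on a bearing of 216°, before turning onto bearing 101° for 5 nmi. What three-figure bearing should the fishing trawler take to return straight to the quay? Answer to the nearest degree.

Leg 1 (311°, 20 nmi): east 20 sin 311° = -15.09, north 20 cos 311° = 13.12
Leg 2 (351°, 10 nmi): east 10 sin 351° = -1.56, north 10 cos 351° = 9.88
Leg 3 (216°, 33 nmi): east 33 sin 216° = -19.40, north 33 cos 216° = -26.70
Leg 4 (101°, 5 nmi): east 5 sin 101° = 4.91, north 5 cos 101° = -0.95
Net displacement: -31.15 east, -4.65 north. Direction back to start is (31.15, 4.65): bearing = atan2(31.15, 4.65) mod 360° = 81.50° ≈ 082°.

082°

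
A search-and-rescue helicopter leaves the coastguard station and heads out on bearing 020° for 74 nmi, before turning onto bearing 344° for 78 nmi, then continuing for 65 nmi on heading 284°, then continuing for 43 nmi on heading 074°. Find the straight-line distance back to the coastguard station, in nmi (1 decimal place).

Leg 1 (020°, 74 nmi): east 74 sin 20° = 25.31, north 74 cos 20° = 69.54
Leg 2 (344°, 78 nmi): east 78 sin 344° = -21.50, north 78 cos 344° = 74.98
Leg 3 (284°, 65 nmi): east 65 sin 284° = -63.07, north 65 cos 284° = 15.72
Leg 4 (074°, 43 nmi): east 43 sin 74° = 41.33, north 43 cos 74° = 11.85
Net: -17.93 east, 172.09 north. Distance = √((-17.93)² + (172.09)²) = 173.024 nmi.

173.0 nmi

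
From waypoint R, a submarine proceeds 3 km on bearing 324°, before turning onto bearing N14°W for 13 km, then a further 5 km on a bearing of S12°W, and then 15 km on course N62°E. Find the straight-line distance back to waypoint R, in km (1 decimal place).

Leg 1 (324°, 3 km): east 3 sin 324° = -1.76, north 3 cos 324° = 2.43
Leg 2 (N14°W, 13 km): east 13 sin 346° = -3.14, north 13 cos 346° = 12.61
Leg 3 (S12°W, 5 km): east 5 sin 192° = -1.04, north 5 cos 192° = -4.89
Leg 4 (N62°E, 15 km): east 15 sin 62° = 13.24, north 15 cos 62° = 7.04
Net: 7.30 east, 17.19 north. Distance = √((7.30)² + (17.19)²) = 18.676 km.

18.7 km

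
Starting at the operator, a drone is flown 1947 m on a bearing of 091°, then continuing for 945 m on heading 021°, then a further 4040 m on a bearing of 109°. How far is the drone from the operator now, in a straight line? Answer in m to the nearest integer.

Leg 1 (091°, 1947 m): east 1947 sin 91° = 1946.70, north 1947 cos 91° = -33.98
Leg 2 (021°, 945 m): east 945 sin 21° = 338.66, north 945 cos 21° = 882.23
Leg 3 (109°, 4040 m): east 4040 sin 109° = 3819.90, north 4040 cos 109° = -1315.30
Net: 6105.26 east, -467.04 north. Distance = √((6105.26)² + (-467.04)²) = 6123.094 m.

6123 m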